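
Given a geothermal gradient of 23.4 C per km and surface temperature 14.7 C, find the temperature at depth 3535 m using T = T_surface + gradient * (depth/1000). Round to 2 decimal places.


Convert depth to km: 3535 / 1000 = 3.535 km
Temperature increase = gradient * depth_km = 23.4 * 3.535 = 82.72 C
Temperature at depth = T_surface + delta_T = 14.7 + 82.72
T = 97.42 C

97.42


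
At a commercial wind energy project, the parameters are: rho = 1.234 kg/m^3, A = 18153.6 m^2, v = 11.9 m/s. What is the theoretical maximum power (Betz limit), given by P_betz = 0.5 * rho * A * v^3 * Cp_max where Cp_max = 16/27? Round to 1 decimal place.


The Betz coefficient Cp_max = 16/27 = 0.5926
v^3 = 11.9^3 = 1685.159
P_betz = 0.5 * rho * A * v^3 * Cp_max
P_betz = 0.5 * 1.234 * 18153.6 * 1685.159 * 0.5926
P_betz = 11185232.8 W

11185232.8


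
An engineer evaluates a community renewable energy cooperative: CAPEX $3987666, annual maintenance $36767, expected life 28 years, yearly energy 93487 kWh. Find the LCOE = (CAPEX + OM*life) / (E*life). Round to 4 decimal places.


Total cost = CAPEX + OM * lifetime = 3987666 + 36767 * 28 = 3987666 + 1029476 = 5017142
Total generation = annual * lifetime = 93487 * 28 = 2617636 kWh
LCOE = 5017142 / 2617636
LCOE = 1.9167 $/kWh

1.9167


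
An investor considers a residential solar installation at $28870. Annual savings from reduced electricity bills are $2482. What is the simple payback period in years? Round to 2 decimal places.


Simple payback period = initial cost / annual savings
Payback = 28870 / 2482
Payback = 11.63 years

11.63


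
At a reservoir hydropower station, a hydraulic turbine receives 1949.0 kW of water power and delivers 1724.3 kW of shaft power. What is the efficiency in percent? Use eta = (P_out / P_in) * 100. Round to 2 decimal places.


Turbine efficiency = (output power / input power) * 100
eta = (1724.3 / 1949.0) * 100
eta = 88.47%

88.47


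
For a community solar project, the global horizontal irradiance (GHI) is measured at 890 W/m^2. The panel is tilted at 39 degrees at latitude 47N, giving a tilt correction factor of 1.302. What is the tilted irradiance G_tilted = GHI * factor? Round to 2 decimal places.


Identify the given values:
  GHI = 890 W/m^2, tilt correction factor = 1.302
Apply the formula G_tilted = GHI * factor:
  G_tilted = 890 * 1.302
  G_tilted = 1158.78 W/m^2

1158.78


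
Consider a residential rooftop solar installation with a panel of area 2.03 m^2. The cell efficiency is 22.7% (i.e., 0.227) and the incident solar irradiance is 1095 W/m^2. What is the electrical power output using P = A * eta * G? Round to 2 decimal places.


Use the solar power formula P = A * eta * G.
Given: A = 2.03 m^2, eta = 0.227, G = 1095 W/m^2
P = 2.03 * 0.227 * 1095
P = 504.59 W

504.59


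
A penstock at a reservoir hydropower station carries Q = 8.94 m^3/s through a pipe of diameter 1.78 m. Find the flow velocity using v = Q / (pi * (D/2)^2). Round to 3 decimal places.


Compute pipe cross-sectional area:
  A = pi * (D/2)^2 = pi * (1.78/2)^2 = 2.4885 m^2
Calculate velocity:
  v = Q / A = 8.94 / 2.4885
  v = 3.593 m/s

3.593


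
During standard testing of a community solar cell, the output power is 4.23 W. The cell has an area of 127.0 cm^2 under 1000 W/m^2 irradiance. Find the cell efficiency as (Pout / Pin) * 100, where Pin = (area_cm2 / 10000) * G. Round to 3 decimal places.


First compute the input power:
  Pin = area_cm2 / 10000 * G = 127.0 / 10000 * 1000 = 12.7 W
Then compute efficiency:
  Efficiency = (Pout / Pin) * 100 = (4.23 / 12.7) * 100
  Efficiency = 33.307%

33.307


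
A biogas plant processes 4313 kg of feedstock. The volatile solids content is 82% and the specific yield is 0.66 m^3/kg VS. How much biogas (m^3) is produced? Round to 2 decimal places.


Compute volatile solids:
  VS = mass * VS_fraction = 4313 * 0.82 = 3536.66 kg
Calculate biogas volume:
  Biogas = VS * specific_yield = 3536.66 * 0.66
  Biogas = 2334.20 m^3

2334.20


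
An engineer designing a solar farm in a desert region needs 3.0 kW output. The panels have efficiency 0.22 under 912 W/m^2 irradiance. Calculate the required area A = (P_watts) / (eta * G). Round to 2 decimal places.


Convert target power to watts: P = 3.0 * 1000 = 3000.0 W
Compute denominator: eta * G = 0.22 * 912 = 200.64
Required area A = P / (eta * G) = 3000.0 / 200.64
A = 14.95 m^2

14.95


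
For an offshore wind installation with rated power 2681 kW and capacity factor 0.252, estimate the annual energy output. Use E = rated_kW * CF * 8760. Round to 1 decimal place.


Annual energy = rated_kW * capacity_factor * hours_per_year
Given: P_rated = 2681 kW, CF = 0.252, hours = 8760
E = 2681 * 0.252 * 8760
E = 5918361.1 kWh

5918361.1


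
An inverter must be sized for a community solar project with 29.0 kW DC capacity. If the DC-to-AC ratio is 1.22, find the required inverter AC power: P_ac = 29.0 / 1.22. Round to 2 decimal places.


The inverter AC capacity is determined by the DC/AC ratio.
Given: P_dc = 29.0 kW, DC/AC ratio = 1.22
P_ac = P_dc / ratio = 29.0 / 1.22
P_ac = 23.77 kW

23.77


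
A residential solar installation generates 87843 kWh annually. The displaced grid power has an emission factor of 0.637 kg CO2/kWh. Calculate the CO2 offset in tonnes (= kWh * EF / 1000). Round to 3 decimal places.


CO2 offset in kg = generation * emission_factor
CO2 offset = 87843 * 0.637 = 55955.99 kg
Convert to tonnes:
  CO2 offset = 55955.99 / 1000 = 55.956 tonnes

55.956


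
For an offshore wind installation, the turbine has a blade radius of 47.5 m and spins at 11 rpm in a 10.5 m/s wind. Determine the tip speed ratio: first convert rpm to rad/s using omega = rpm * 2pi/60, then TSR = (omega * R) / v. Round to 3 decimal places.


Convert rotational speed to rad/s:
  omega = 11 * 2 * pi / 60 = 1.1519 rad/s
Compute tip speed:
  v_tip = omega * R = 1.1519 * 47.5 = 54.716 m/s
Tip speed ratio:
  TSR = v_tip / v_wind = 54.716 / 10.5 = 5.211

5.211


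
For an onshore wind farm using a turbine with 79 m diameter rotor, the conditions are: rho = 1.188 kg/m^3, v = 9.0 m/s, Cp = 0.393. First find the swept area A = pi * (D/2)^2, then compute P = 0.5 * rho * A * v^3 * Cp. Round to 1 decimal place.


Step 1 -- Compute swept area:
  A = pi * (D/2)^2 = pi * (79/2)^2 = 4901.67 m^2
Step 2 -- Apply wind power equation:
  P = 0.5 * rho * A * v^3 * Cp
  v^3 = 9.0^3 = 729.0
  P = 0.5 * 1.188 * 4901.67 * 729.0 * 0.393
  P = 834162.4 W

834162.4


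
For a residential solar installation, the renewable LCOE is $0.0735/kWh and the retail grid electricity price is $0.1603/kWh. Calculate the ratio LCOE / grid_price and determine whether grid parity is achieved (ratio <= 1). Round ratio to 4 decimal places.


Compare LCOE to grid price:
  LCOE = $0.0735/kWh, Grid price = $0.1603/kWh
  Ratio = LCOE / grid_price = 0.0735 / 0.1603 = 0.4585
  Grid parity achieved (ratio <= 1)? yes

0.4585


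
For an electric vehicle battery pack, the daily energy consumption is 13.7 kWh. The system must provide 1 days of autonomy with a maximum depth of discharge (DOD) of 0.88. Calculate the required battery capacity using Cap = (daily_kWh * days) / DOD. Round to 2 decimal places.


Total energy needed = daily * days = 13.7 * 1 = 13.7 kWh
Account for depth of discharge:
  Cap = total_energy / DOD = 13.7 / 0.88
  Cap = 15.57 kWh

15.57


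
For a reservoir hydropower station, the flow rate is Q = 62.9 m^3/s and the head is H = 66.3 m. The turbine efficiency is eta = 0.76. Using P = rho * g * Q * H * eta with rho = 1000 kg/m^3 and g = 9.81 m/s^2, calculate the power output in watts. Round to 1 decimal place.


Apply the hydropower formula P = rho * g * Q * H * eta
rho * g = 1000 * 9.81 = 9810.0
P = 9810.0 * 62.9 * 66.3 * 0.76
P = 31091865.0 W

31091865.0


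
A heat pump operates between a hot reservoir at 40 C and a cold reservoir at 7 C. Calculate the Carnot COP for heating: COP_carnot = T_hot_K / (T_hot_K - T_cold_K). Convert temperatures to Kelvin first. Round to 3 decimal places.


Convert to Kelvin:
  T_hot = 40 + 273.15 = 313.15 K
  T_cold = 7 + 273.15 = 280.15 K
Apply Carnot COP formula:
  COP = T_hot_K / (T_hot_K - T_cold_K) = 313.15 / 33.0
  COP = 9.489

9.489


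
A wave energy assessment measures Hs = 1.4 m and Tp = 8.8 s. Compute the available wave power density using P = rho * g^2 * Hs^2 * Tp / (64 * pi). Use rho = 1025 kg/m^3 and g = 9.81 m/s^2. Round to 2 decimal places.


Apply wave power formula:
  g^2 = 9.81^2 = 96.2361
  Hs^2 = 1.4^2 = 1.96
  Numerator = rho * g^2 * Hs^2 * Tp = 1025 * 96.2361 * 1.96 * 8.8 = 1701377.26
  Denominator = 64 * pi = 201.0619
  P = 1701377.26 / 201.0619 = 8461.96 W/m

8461.96


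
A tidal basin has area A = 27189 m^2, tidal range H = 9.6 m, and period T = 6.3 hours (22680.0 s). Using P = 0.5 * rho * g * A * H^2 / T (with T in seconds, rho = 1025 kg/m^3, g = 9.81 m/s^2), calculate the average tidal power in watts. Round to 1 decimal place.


Convert period to seconds: T = 6.3 * 3600 = 22680.0 s
H^2 = 9.6^2 = 92.16
P = 0.5 * rho * g * A * H^2 / T
P = 0.5 * 1025 * 9.81 * 27189 * 92.16 / 22680.0
P = 555463.5 W

555463.5


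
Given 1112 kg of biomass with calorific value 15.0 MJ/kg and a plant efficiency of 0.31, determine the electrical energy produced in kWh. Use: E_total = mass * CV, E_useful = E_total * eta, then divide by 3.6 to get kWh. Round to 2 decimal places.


Total energy = mass * CV = 1112 * 15.0 = 16680.0 MJ
Useful energy = total * eta = 16680.0 * 0.31 = 5170.8 MJ
Convert to kWh: 5170.8 / 3.6
Useful energy = 1436.33 kWh

1436.33


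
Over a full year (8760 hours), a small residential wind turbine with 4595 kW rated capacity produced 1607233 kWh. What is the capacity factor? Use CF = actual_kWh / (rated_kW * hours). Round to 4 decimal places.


Capacity factor = actual output / maximum possible output
Maximum possible = rated * hours = 4595 * 8760 = 40252200 kWh
CF = 1607233 / 40252200
CF = 0.0399

0.0399


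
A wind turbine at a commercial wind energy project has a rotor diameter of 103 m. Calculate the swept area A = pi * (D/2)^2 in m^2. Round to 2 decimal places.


Compute the rotor radius:
  r = D / 2 = 103 / 2 = 51.5 m
Calculate swept area:
  A = pi * r^2 = pi * 51.5^2
  A = 8332.29 m^2

8332.29


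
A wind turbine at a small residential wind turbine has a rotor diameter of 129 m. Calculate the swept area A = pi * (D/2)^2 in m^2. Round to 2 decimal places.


Compute the rotor radius:
  r = D / 2 = 129 / 2 = 64.5 m
Calculate swept area:
  A = pi * r^2 = pi * 64.5^2
  A = 13069.81 m^2

13069.81


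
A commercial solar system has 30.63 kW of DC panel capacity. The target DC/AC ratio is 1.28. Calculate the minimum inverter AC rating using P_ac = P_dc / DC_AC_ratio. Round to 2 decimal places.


The inverter AC capacity is determined by the DC/AC ratio.
Given: P_dc = 30.63 kW, DC/AC ratio = 1.28
P_ac = P_dc / ratio = 30.63 / 1.28
P_ac = 23.93 kW

23.93


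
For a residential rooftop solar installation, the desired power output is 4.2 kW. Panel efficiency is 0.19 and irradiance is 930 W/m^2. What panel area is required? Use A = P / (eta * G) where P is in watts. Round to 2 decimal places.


Convert target power to watts: P = 4.2 * 1000 = 4200.0 W
Compute denominator: eta * G = 0.19 * 930 = 176.7
Required area A = P / (eta * G) = 4200.0 / 176.7
A = 23.77 m^2

23.77


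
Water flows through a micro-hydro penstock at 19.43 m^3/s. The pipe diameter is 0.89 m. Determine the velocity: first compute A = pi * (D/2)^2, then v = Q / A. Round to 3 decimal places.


Compute pipe cross-sectional area:
  A = pi * (D/2)^2 = pi * (0.89/2)^2 = 0.6221 m^2
Calculate velocity:
  v = Q / A = 19.43 / 0.6221
  v = 31.232 m/s

31.232


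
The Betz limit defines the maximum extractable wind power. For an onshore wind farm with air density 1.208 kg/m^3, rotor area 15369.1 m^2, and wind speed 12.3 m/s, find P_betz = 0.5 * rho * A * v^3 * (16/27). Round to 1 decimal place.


The Betz coefficient Cp_max = 16/27 = 0.5926
v^3 = 12.3^3 = 1860.867
P_betz = 0.5 * rho * A * v^3 * Cp_max
P_betz = 0.5 * 1.208 * 15369.1 * 1860.867 * 0.5926
P_betz = 10236628.2 W

10236628.2


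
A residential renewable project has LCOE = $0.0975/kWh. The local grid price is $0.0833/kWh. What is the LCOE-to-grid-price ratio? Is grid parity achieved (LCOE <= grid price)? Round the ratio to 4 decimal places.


Compare LCOE to grid price:
  LCOE = $0.0975/kWh, Grid price = $0.0833/kWh
  Ratio = LCOE / grid_price = 0.0975 / 0.0833 = 1.1705
  Grid parity achieved (ratio <= 1)? no

1.1705


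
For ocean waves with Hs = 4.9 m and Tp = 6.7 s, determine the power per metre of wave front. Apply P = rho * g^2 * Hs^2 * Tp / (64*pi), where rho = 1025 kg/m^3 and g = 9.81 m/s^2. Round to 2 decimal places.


Apply wave power formula:
  g^2 = 9.81^2 = 96.2361
  Hs^2 = 4.9^2 = 24.01
  Numerator = rho * g^2 * Hs^2 * Tp = 1025 * 96.2361 * 24.01 * 6.7 = 15868243.02
  Denominator = 64 * pi = 201.0619
  P = 15868243.02 / 201.0619 = 78922.17 W/m

78922.17


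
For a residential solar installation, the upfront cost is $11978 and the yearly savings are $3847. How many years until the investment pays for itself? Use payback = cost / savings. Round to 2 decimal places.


Simple payback period = initial cost / annual savings
Payback = 11978 / 3847
Payback = 3.11 years

3.11


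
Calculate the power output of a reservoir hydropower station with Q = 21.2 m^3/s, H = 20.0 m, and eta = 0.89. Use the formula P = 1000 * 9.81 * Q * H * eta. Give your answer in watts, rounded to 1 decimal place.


Apply the hydropower formula P = rho * g * Q * H * eta
rho * g = 1000 * 9.81 = 9810.0
P = 9810.0 * 21.2 * 20.0 * 0.89
P = 3701901.6 W

3701901.6


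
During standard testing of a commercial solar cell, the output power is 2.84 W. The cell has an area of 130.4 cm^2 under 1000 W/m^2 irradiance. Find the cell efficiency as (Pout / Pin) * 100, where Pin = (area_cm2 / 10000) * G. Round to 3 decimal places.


First compute the input power:
  Pin = area_cm2 / 10000 * G = 130.4 / 10000 * 1000 = 13.04 W
Then compute efficiency:
  Efficiency = (Pout / Pin) * 100 = (2.84 / 13.04) * 100
  Efficiency = 21.779%

21.779


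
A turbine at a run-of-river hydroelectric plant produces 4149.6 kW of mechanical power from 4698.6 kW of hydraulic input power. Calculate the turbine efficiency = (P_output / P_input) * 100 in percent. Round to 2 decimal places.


Turbine efficiency = (output power / input power) * 100
eta = (4149.6 / 4698.6) * 100
eta = 88.32%

88.32


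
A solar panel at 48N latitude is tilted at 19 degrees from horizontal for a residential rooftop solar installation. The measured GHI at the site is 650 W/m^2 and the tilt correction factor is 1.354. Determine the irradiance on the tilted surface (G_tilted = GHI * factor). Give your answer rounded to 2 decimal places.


Identify the given values:
  GHI = 650 W/m^2, tilt correction factor = 1.354
Apply the formula G_tilted = GHI * factor:
  G_tilted = 650 * 1.354
  G_tilted = 880.10 W/m^2

880.10


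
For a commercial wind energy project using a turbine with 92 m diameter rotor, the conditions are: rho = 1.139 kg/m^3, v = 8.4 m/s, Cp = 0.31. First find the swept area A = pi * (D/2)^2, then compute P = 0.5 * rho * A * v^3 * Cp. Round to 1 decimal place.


Step 1 -- Compute swept area:
  A = pi * (D/2)^2 = pi * (92/2)^2 = 6647.61 m^2
Step 2 -- Apply wind power equation:
  P = 0.5 * rho * A * v^3 * Cp
  v^3 = 8.4^3 = 592.704
  P = 0.5 * 1.139 * 6647.61 * 592.704 * 0.31
  P = 695598.8 W

695598.8


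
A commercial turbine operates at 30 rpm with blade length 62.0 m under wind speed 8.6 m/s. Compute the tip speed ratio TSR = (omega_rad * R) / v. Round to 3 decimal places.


Convert rotational speed to rad/s:
  omega = 30 * 2 * pi / 60 = 3.1416 rad/s
Compute tip speed:
  v_tip = omega * R = 3.1416 * 62.0 = 194.779 m/s
Tip speed ratio:
  TSR = v_tip / v_wind = 194.779 / 8.6 = 22.649

22.649


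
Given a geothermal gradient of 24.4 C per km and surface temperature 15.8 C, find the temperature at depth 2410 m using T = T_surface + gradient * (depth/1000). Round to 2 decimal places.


Convert depth to km: 2410 / 1000 = 2.41 km
Temperature increase = gradient * depth_km = 24.4 * 2.41 = 58.8 C
Temperature at depth = T_surface + delta_T = 15.8 + 58.8
T = 74.60 C

74.60


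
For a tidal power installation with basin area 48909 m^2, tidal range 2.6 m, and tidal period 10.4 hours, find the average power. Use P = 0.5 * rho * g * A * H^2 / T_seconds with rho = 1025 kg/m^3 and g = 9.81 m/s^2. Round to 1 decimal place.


Convert period to seconds: T = 10.4 * 3600 = 37440.0 s
H^2 = 2.6^2 = 6.76
P = 0.5 * rho * g * A * H^2 / T
P = 0.5 * 1025 * 9.81 * 48909 * 6.76 / 37440.0
P = 44397.9 W

44397.9


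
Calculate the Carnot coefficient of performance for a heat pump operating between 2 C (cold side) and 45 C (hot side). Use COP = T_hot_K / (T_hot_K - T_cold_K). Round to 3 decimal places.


Convert to Kelvin:
  T_hot = 45 + 273.15 = 318.15 K
  T_cold = 2 + 273.15 = 275.15 K
Apply Carnot COP formula:
  COP = T_hot_K / (T_hot_K - T_cold_K) = 318.15 / 43.0
  COP = 7.399

7.399


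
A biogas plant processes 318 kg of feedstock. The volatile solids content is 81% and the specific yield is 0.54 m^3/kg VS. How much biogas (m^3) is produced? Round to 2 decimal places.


Compute volatile solids:
  VS = mass * VS_fraction = 318 * 0.81 = 257.58 kg
Calculate biogas volume:
  Biogas = VS * specific_yield = 257.58 * 0.54
  Biogas = 139.09 m^3

139.09


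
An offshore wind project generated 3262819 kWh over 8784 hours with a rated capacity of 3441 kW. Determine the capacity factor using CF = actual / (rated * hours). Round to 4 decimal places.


Capacity factor = actual output / maximum possible output
Maximum possible = rated * hours = 3441 * 8784 = 30225744 kWh
CF = 3262819 / 30225744
CF = 0.1079

0.1079


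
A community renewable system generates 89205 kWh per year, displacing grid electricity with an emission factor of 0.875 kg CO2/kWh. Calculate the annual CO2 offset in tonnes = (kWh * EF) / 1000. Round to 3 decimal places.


CO2 offset in kg = generation * emission_factor
CO2 offset = 89205 * 0.875 = 78054.38 kg
Convert to tonnes:
  CO2 offset = 78054.38 / 1000 = 78.054 tonnes

78.054


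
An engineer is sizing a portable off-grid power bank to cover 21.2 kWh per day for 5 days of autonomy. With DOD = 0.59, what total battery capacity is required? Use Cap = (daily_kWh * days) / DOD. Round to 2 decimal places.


Total energy needed = daily * days = 21.2 * 5 = 106.0 kWh
Account for depth of discharge:
  Cap = total_energy / DOD = 106.0 / 0.59
  Cap = 179.66 kWh

179.66


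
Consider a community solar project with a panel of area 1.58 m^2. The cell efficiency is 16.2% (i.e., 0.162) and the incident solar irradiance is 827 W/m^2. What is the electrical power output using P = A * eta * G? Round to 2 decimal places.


Use the solar power formula P = A * eta * G.
Given: A = 1.58 m^2, eta = 0.162, G = 827 W/m^2
P = 1.58 * 0.162 * 827
P = 211.68 W

211.68


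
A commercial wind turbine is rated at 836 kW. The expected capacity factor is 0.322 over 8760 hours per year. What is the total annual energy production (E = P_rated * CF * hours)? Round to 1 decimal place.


Annual energy = rated_kW * capacity_factor * hours_per_year
Given: P_rated = 836 kW, CF = 0.322, hours = 8760
E = 836 * 0.322 * 8760
E = 2358121.9 kWh

2358121.9


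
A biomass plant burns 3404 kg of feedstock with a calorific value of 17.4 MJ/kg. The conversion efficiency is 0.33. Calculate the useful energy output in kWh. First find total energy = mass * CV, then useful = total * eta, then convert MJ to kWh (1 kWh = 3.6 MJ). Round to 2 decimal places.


Total energy = mass * CV = 3404 * 17.4 = 59229.6 MJ
Useful energy = total * eta = 59229.6 * 0.33 = 19545.77 MJ
Convert to kWh: 19545.77 / 3.6
Useful energy = 5429.38 kWh

5429.38


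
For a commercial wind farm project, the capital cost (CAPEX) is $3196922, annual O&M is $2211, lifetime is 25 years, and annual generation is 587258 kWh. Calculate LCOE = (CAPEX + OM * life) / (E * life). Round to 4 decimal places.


Total cost = CAPEX + OM * lifetime = 3196922 + 2211 * 25 = 3196922 + 55275 = 3252197
Total generation = annual * lifetime = 587258 * 25 = 14681450 kWh
LCOE = 3252197 / 14681450
LCOE = 0.2215 $/kWh

0.2215


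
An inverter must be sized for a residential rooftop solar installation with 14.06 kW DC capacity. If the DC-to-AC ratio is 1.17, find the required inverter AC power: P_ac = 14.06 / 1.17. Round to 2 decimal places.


The inverter AC capacity is determined by the DC/AC ratio.
Given: P_dc = 14.06 kW, DC/AC ratio = 1.17
P_ac = P_dc / ratio = 14.06 / 1.17
P_ac = 12.02 kW

12.02


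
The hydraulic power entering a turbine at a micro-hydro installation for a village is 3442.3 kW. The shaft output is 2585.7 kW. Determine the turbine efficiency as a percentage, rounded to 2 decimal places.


Turbine efficiency = (output power / input power) * 100
eta = (2585.7 / 3442.3) * 100
eta = 75.12%

75.12


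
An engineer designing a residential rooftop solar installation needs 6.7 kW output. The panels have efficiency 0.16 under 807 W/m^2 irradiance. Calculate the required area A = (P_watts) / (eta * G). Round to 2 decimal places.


Convert target power to watts: P = 6.7 * 1000 = 6700.0 W
Compute denominator: eta * G = 0.16 * 807 = 129.12
Required area A = P / (eta * G) = 6700.0 / 129.12
A = 51.89 m^2

51.89


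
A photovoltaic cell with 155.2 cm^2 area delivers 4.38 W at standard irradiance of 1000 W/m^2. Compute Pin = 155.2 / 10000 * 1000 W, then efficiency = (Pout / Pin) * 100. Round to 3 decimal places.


First compute the input power:
  Pin = area_cm2 / 10000 * G = 155.2 / 10000 * 1000 = 15.52 W
Then compute efficiency:
  Efficiency = (Pout / Pin) * 100 = (4.38 / 15.52) * 100
  Efficiency = 28.222%

28.222


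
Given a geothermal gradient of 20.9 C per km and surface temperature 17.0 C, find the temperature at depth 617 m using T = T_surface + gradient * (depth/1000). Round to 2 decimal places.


Convert depth to km: 617 / 1000 = 0.617 km
Temperature increase = gradient * depth_km = 20.9 * 0.617 = 12.9 C
Temperature at depth = T_surface + delta_T = 17.0 + 12.9
T = 29.90 C

29.90


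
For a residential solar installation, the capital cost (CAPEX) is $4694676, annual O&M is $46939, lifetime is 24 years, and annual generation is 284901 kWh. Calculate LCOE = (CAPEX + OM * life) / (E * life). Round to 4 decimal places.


Total cost = CAPEX + OM * lifetime = 4694676 + 46939 * 24 = 4694676 + 1126536 = 5821212
Total generation = annual * lifetime = 284901 * 24 = 6837624 kWh
LCOE = 5821212 / 6837624
LCOE = 0.8514 $/kWh

0.8514


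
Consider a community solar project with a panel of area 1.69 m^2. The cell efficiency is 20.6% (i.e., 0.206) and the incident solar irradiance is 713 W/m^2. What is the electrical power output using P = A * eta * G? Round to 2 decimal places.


Use the solar power formula P = A * eta * G.
Given: A = 1.69 m^2, eta = 0.206, G = 713 W/m^2
P = 1.69 * 0.206 * 713
P = 248.22 W

248.22


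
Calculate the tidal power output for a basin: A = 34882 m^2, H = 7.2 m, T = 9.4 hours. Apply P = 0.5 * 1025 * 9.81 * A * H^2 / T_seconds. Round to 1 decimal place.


Convert period to seconds: T = 9.4 * 3600 = 33840.0 s
H^2 = 7.2^2 = 51.84
P = 0.5 * rho * g * A * H^2 / T
P = 0.5 * 1025 * 9.81 * 34882 * 51.84 / 33840.0
P = 268657.5 W

268657.5


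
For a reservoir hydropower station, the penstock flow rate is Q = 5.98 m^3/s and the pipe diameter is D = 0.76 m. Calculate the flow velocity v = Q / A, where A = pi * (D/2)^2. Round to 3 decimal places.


Compute pipe cross-sectional area:
  A = pi * (D/2)^2 = pi * (0.76/2)^2 = 0.4536 m^2
Calculate velocity:
  v = Q / A = 5.98 / 0.4536
  v = 13.182 m/s

13.182


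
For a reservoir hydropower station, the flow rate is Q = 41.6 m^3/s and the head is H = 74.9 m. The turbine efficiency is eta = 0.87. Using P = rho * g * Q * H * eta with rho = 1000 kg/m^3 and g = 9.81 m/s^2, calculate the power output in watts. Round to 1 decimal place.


Apply the hydropower formula P = rho * g * Q * H * eta
rho * g = 1000 * 9.81 = 9810.0
P = 9810.0 * 41.6 * 74.9 * 0.87
P = 26592759.6 W

26592759.6


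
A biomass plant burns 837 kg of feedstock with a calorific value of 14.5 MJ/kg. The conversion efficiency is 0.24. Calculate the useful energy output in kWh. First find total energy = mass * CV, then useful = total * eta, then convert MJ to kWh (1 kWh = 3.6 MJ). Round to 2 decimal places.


Total energy = mass * CV = 837 * 14.5 = 12136.5 MJ
Useful energy = total * eta = 12136.5 * 0.24 = 2912.76 MJ
Convert to kWh: 2912.76 / 3.6
Useful energy = 809.10 kWh

809.10


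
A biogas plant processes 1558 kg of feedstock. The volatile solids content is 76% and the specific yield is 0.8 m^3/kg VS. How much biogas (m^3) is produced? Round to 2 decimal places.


Compute volatile solids:
  VS = mass * VS_fraction = 1558 * 0.76 = 1184.08 kg
Calculate biogas volume:
  Biogas = VS * specific_yield = 1184.08 * 0.8
  Biogas = 947.26 m^3

947.26


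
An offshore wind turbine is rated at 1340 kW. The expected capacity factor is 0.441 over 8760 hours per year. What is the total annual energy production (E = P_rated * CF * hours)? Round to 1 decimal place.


Annual energy = rated_kW * capacity_factor * hours_per_year
Given: P_rated = 1340 kW, CF = 0.441, hours = 8760
E = 1340 * 0.441 * 8760
E = 5176634.4 kWh

5176634.4


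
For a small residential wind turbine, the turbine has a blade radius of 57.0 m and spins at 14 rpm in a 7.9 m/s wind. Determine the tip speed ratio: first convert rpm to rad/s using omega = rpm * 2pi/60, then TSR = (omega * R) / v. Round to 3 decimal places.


Convert rotational speed to rad/s:
  omega = 14 * 2 * pi / 60 = 1.4661 rad/s
Compute tip speed:
  v_tip = omega * R = 1.4661 * 57.0 = 83.566 m/s
Tip speed ratio:
  TSR = v_tip / v_wind = 83.566 / 7.9 = 10.578

10.578


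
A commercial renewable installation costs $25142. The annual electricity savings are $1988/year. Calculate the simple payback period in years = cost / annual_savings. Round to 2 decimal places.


Simple payback period = initial cost / annual savings
Payback = 25142 / 1988
Payback = 12.65 years

12.65


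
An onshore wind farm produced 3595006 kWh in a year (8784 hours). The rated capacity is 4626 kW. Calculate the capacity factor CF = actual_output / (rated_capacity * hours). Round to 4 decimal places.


Capacity factor = actual output / maximum possible output
Maximum possible = rated * hours = 4626 * 8784 = 40634784 kWh
CF = 3595006 / 40634784
CF = 0.0885

0.0885


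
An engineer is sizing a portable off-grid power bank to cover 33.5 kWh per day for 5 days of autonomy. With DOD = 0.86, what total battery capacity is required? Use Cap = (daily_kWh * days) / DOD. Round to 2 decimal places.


Total energy needed = daily * days = 33.5 * 5 = 167.5 kWh
Account for depth of discharge:
  Cap = total_energy / DOD = 167.5 / 0.86
  Cap = 194.77 kWh

194.77


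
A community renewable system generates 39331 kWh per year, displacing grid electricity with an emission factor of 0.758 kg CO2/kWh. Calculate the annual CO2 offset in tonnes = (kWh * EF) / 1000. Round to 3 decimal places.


CO2 offset in kg = generation * emission_factor
CO2 offset = 39331 * 0.758 = 29812.9 kg
Convert to tonnes:
  CO2 offset = 29812.9 / 1000 = 29.813 tonnes

29.813


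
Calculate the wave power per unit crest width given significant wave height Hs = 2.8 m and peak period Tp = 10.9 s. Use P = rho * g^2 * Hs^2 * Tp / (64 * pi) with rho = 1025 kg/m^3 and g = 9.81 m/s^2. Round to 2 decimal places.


Apply wave power formula:
  g^2 = 9.81^2 = 96.2361
  Hs^2 = 2.8^2 = 7.84
  Numerator = rho * g^2 * Hs^2 * Tp = 1025 * 96.2361 * 7.84 * 10.9 = 8429550.97
  Denominator = 64 * pi = 201.0619
  P = 8429550.97 / 201.0619 = 41925.15 W/m

41925.15


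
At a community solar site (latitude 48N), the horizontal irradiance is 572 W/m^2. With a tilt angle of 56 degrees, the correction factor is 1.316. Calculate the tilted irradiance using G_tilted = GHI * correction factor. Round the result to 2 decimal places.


Identify the given values:
  GHI = 572 W/m^2, tilt correction factor = 1.316
Apply the formula G_tilted = GHI * factor:
  G_tilted = 572 * 1.316
  G_tilted = 752.75 W/m^2

752.75


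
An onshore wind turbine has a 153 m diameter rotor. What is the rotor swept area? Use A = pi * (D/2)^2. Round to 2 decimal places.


Compute the rotor radius:
  r = D / 2 = 153 / 2 = 76.5 m
Calculate swept area:
  A = pi * r^2 = pi * 76.5^2
  A = 18385.39 m^2

18385.39


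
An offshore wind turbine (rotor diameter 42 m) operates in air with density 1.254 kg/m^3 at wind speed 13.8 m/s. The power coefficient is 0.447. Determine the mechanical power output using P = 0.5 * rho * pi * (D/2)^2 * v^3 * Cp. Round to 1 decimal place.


Step 1 -- Compute swept area:
  A = pi * (D/2)^2 = pi * (42/2)^2 = 1385.44 m^2
Step 2 -- Apply wind power equation:
  P = 0.5 * rho * A * v^3 * Cp
  v^3 = 13.8^3 = 2628.072
  P = 0.5 * 1.254 * 1385.44 * 2628.072 * 0.447
  P = 1020471.3 W

1020471.3


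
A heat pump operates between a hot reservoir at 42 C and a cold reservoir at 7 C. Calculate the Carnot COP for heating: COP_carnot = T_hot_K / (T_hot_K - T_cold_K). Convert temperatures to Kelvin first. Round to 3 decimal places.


Convert to Kelvin:
  T_hot = 42 + 273.15 = 315.15 K
  T_cold = 7 + 273.15 = 280.15 K
Apply Carnot COP formula:
  COP = T_hot_K / (T_hot_K - T_cold_K) = 315.15 / 35.0
  COP = 9.004

9.004


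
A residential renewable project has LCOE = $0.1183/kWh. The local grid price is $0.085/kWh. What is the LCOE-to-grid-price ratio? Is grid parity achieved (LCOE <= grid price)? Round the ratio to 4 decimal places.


Compare LCOE to grid price:
  LCOE = $0.1183/kWh, Grid price = $0.085/kWh
  Ratio = LCOE / grid_price = 0.1183 / 0.085 = 1.3918
  Grid parity achieved (ratio <= 1)? no

1.3918


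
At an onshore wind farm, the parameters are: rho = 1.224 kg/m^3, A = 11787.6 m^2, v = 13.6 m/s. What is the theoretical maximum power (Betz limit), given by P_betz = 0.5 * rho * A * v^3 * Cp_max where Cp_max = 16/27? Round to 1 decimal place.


The Betz coefficient Cp_max = 16/27 = 0.5926
v^3 = 13.6^3 = 2515.456
P_betz = 0.5 * rho * A * v^3 * Cp_max
P_betz = 0.5 * 1.224 * 11787.6 * 2515.456 * 0.5926
P_betz = 10753497.9 W

10753497.9


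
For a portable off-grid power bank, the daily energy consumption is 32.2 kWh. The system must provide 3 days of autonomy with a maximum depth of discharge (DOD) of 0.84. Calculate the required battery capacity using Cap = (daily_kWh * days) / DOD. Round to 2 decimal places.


Total energy needed = daily * days = 32.2 * 3 = 96.6 kWh
Account for depth of discharge:
  Cap = total_energy / DOD = 96.6 / 0.84
  Cap = 115.00 kWh

115.00


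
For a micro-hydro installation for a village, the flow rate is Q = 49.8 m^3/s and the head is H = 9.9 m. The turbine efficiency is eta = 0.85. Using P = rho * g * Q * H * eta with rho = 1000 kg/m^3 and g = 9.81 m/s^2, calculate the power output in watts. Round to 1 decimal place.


Apply the hydropower formula P = rho * g * Q * H * eta
rho * g = 1000 * 9.81 = 9810.0
P = 9810.0 * 49.8 * 9.9 * 0.85
P = 4111047.3 W

4111047.3


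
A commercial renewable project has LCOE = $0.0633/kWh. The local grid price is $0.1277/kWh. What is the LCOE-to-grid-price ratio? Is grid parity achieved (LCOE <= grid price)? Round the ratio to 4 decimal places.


Compare LCOE to grid price:
  LCOE = $0.0633/kWh, Grid price = $0.1277/kWh
  Ratio = LCOE / grid_price = 0.0633 / 0.1277 = 0.4957
  Grid parity achieved (ratio <= 1)? yes

0.4957


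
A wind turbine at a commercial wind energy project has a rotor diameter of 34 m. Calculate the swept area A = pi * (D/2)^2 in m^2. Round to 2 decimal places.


Compute the rotor radius:
  r = D / 2 = 34 / 2 = 17.0 m
Calculate swept area:
  A = pi * r^2 = pi * 17.0^2
  A = 907.92 m^2

907.92


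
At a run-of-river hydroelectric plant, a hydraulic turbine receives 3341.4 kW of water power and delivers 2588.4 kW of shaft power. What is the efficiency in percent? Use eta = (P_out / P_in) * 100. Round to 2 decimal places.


Turbine efficiency = (output power / input power) * 100
eta = (2588.4 / 3341.4) * 100
eta = 77.46%

77.46


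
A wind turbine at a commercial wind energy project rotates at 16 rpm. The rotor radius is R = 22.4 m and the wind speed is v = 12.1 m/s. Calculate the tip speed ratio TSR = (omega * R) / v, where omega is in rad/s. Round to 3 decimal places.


Convert rotational speed to rad/s:
  omega = 16 * 2 * pi / 60 = 1.6755 rad/s
Compute tip speed:
  v_tip = omega * R = 1.6755 * 22.4 = 37.532 m/s
Tip speed ratio:
  TSR = v_tip / v_wind = 37.532 / 12.1 = 3.102

3.102


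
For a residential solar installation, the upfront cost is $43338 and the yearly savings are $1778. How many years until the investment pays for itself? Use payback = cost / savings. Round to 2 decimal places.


Simple payback period = initial cost / annual savings
Payback = 43338 / 1778
Payback = 24.37 years

24.37


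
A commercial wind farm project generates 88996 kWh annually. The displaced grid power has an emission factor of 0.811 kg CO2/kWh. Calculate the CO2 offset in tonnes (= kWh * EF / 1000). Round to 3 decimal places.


CO2 offset in kg = generation * emission_factor
CO2 offset = 88996 * 0.811 = 72175.76 kg
Convert to tonnes:
  CO2 offset = 72175.76 / 1000 = 72.176 tonnes

72.176


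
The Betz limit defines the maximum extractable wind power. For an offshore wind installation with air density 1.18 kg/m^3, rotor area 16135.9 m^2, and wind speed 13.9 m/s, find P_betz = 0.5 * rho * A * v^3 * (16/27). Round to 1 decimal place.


The Betz coefficient Cp_max = 16/27 = 0.5926
v^3 = 13.9^3 = 2685.619
P_betz = 0.5 * rho * A * v^3 * Cp_max
P_betz = 0.5 * 1.18 * 16135.9 * 2685.619 * 0.5926
P_betz = 15151157.9 W

15151157.9


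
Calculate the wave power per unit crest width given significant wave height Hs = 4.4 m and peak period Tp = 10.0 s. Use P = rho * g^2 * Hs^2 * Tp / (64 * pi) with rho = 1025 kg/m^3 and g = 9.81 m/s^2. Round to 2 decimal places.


Apply wave power formula:
  g^2 = 9.81^2 = 96.2361
  Hs^2 = 4.4^2 = 19.36
  Numerator = rho * g^2 * Hs^2 * Tp = 1025 * 96.2361 * 19.36 * 10.0 = 19097091.68
  Denominator = 64 * pi = 201.0619
  P = 19097091.68 / 201.0619 = 94981.14 W/m

94981.14


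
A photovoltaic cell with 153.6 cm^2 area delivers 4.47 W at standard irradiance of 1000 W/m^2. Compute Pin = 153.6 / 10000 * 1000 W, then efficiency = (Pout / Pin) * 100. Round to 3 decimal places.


First compute the input power:
  Pin = area_cm2 / 10000 * G = 153.6 / 10000 * 1000 = 15.36 W
Then compute efficiency:
  Efficiency = (Pout / Pin) * 100 = (4.47 / 15.36) * 100
  Efficiency = 29.102%

29.102


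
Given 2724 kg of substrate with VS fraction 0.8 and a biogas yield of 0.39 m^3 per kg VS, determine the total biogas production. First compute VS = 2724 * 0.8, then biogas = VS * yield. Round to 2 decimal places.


Compute volatile solids:
  VS = mass * VS_fraction = 2724 * 0.8 = 2179.2 kg
Calculate biogas volume:
  Biogas = VS * specific_yield = 2179.2 * 0.39
  Biogas = 849.89 m^3

849.89


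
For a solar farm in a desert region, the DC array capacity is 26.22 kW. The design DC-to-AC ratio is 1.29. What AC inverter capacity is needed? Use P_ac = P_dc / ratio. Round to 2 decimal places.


The inverter AC capacity is determined by the DC/AC ratio.
Given: P_dc = 26.22 kW, DC/AC ratio = 1.29
P_ac = P_dc / ratio = 26.22 / 1.29
P_ac = 20.33 kW

20.33


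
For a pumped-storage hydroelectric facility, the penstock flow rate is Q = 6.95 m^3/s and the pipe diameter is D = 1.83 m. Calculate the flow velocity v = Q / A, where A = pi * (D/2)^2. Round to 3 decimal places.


Compute pipe cross-sectional area:
  A = pi * (D/2)^2 = pi * (1.83/2)^2 = 2.6302 m^2
Calculate velocity:
  v = Q / A = 6.95 / 2.6302
  v = 2.642 m/s

2.642


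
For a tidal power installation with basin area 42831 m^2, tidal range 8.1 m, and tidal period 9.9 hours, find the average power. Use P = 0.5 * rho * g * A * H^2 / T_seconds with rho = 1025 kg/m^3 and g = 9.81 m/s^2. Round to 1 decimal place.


Convert period to seconds: T = 9.9 * 3600 = 35640.0 s
H^2 = 8.1^2 = 65.61
P = 0.5 * rho * g * A * H^2 / T
P = 0.5 * 1025 * 9.81 * 42831 * 65.61 / 35640.0
P = 396418.1 W

396418.1


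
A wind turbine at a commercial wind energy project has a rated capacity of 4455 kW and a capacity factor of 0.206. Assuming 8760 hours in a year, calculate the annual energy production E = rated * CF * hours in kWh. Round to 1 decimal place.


Annual energy = rated_kW * capacity_factor * hours_per_year
Given: P_rated = 4455 kW, CF = 0.206, hours = 8760
E = 4455 * 0.206 * 8760
E = 8039314.8 kWh

8039314.8


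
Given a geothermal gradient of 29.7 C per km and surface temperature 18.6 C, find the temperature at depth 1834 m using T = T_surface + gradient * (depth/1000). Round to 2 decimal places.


Convert depth to km: 1834 / 1000 = 1.834 km
Temperature increase = gradient * depth_km = 29.7 * 1.834 = 54.47 C
Temperature at depth = T_surface + delta_T = 18.6 + 54.47
T = 73.07 C

73.07


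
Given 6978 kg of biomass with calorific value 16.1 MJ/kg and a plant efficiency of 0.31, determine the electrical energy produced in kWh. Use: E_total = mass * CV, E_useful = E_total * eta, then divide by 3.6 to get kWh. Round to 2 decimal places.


Total energy = mass * CV = 6978 * 16.1 = 112345.8 MJ
Useful energy = total * eta = 112345.8 * 0.31 = 34827.2 MJ
Convert to kWh: 34827.2 / 3.6
Useful energy = 9674.22 kWh

9674.22


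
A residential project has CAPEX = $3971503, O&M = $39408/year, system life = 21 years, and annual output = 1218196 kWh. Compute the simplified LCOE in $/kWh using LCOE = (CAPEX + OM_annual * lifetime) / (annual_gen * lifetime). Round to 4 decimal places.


Total cost = CAPEX + OM * lifetime = 3971503 + 39408 * 21 = 3971503 + 827568 = 4799071
Total generation = annual * lifetime = 1218196 * 21 = 25582116 kWh
LCOE = 4799071 / 25582116
LCOE = 0.1876 $/kWh

0.1876


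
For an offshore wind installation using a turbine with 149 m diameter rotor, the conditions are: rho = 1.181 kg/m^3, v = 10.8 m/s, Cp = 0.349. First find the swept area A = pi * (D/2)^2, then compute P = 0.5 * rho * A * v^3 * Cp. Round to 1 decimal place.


Step 1 -- Compute swept area:
  A = pi * (D/2)^2 = pi * (149/2)^2 = 17436.62 m^2
Step 2 -- Apply wind power equation:
  P = 0.5 * rho * A * v^3 * Cp
  v^3 = 10.8^3 = 1259.712
  P = 0.5 * 1.181 * 17436.62 * 1259.712 * 0.349
  P = 4526671.9 W

4526671.9


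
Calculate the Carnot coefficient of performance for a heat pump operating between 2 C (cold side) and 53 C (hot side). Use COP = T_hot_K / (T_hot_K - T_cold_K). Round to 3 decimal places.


Convert to Kelvin:
  T_hot = 53 + 273.15 = 326.15 K
  T_cold = 2 + 273.15 = 275.15 K
Apply Carnot COP formula:
  COP = T_hot_K / (T_hot_K - T_cold_K) = 326.15 / 51.0
  COP = 6.395

6.395


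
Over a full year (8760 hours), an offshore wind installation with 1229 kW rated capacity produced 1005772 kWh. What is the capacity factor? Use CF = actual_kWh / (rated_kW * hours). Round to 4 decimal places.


Capacity factor = actual output / maximum possible output
Maximum possible = rated * hours = 1229 * 8760 = 10766040 kWh
CF = 1005772 / 10766040
CF = 0.0934

0.0934


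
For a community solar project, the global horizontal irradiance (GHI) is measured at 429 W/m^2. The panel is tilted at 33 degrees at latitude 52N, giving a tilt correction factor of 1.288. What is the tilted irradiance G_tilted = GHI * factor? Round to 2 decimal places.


Identify the given values:
  GHI = 429 W/m^2, tilt correction factor = 1.288
Apply the formula G_tilted = GHI * factor:
  G_tilted = 429 * 1.288
  G_tilted = 552.55 W/m^2

552.55


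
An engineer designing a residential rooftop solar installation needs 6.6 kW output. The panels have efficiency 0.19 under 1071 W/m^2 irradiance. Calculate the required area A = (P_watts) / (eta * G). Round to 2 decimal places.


Convert target power to watts: P = 6.6 * 1000 = 6600.0 W
Compute denominator: eta * G = 0.19 * 1071 = 203.49
Required area A = P / (eta * G) = 6600.0 / 203.49
A = 32.43 m^2

32.43
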